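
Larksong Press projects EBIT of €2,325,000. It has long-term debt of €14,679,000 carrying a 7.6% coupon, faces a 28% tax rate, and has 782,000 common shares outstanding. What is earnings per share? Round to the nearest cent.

Pre-tax income = €2,325,000 − €1,115,604.00 = €1,209,396.00.
After tax at 28%: net income = €1,209,396.00 × 0.72 = €870,765.12.
EPS = €870,765.12 ÷ 782,000 = €1.11.

€1.11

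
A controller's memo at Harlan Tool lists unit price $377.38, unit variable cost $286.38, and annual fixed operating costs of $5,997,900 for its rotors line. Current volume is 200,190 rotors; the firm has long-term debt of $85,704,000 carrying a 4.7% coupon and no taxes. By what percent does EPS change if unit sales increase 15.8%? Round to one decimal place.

Total contribution margin = 200,190 × $91.00 = $18,217,290.00.
EBIT = $18,217,290.00 − $5,997,900 = $12,219,390.00.
Interest = $4,028,088.00, so EBIT − I = $8,191,302.00.
Degree of combined leverage = contribution ÷ (EBIT − I) = $18,217,290.00 ÷ $8,191,302.00 = 2.2240.
EPS therefore changes by 2.2240 × (+15.8%) = +35.1%.

+35.1%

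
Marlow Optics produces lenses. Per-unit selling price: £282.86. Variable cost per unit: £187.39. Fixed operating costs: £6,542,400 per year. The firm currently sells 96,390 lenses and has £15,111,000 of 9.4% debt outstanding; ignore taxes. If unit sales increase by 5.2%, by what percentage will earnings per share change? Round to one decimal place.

+38.6%

Total contribution margin = 96,390 × £95.47 = £9,202,353.30.
EBIT = £9,202,353.30 − £6,542,400 = £2,659,953.30.
Interest = £1,420,434.00, so EBIT − I = £1,239,519.30.
Degree of combined leverage = contribution ÷ (EBIT − I) = £9,202,353.30 ÷ £1,239,519.30 = 7.4241.
%ΔEPS = DCL × %ΔSales = 7.4241 × +5.2% = +38.6%.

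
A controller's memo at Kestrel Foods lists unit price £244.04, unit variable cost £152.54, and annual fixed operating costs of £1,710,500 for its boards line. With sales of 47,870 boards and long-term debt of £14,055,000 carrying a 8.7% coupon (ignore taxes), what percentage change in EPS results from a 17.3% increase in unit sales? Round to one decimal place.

+52.4%

Contribution at this volume is 47,870 × £91.50 = £4,380,105.00.
Subtracting fixed costs: EBIT = £4,380,105.00 − £1,710,500 = £2,669,605.00.
After interest of £1,222,785.00, pre-tax earnings = £1,446,820.00.
Degree of combined leverage = contribution ÷ (EBIT − I) = £4,380,105.00 ÷ £1,446,820.00 = 3.0274.
%ΔEPS = DCL × %ΔSales = 3.0274 × +17.3% = +52.4%.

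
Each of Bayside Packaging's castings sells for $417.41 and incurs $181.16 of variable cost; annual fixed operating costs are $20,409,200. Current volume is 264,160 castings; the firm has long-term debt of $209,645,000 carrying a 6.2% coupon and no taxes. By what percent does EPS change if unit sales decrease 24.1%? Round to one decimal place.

Total contribution margin = 264,160 × $236.25 = $62,407,800.00.
EBIT = $62,407,800.00 − $20,409,200 = $41,998,600.00.
Interest = $12,997,990.00, so EBIT − I = $29,000,610.00.
DCL = total CM / (EBIT − I) = $62,407,800.00 / $29,000,610.00 = 2.1519.
%ΔEPS = DCL × %ΔSales = 2.1519 × -24.1% = -51.9%.

-51.9%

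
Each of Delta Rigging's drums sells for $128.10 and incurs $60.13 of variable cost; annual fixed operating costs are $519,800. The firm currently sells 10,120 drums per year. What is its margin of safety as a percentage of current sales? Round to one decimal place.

Each unit contributes $128.10 − $60.13 = $67.97. Break-even units = $519,800 ÷ $67.97 = 7,647.49; break-even revenue = 7,647.49 × $128.10 = $979,643.67.
Actual sales revenue = 10,120 × $128.10 = $1,296,372.00.
Margin of safety = ($1,296,372.00 − $979,643.67) ÷ $1,296,372.00 = 24.4%.

24.4%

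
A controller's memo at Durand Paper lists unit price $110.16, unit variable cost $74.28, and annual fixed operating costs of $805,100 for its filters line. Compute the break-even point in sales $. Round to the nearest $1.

$2,471,845

CM per unit = $110.16 − $74.28 = $35.88; CM ratio = $35.88 / $110.16 = 0.3257.
Break-even sales = FC ÷ CM ratio = $805,100 × $110.16 / $35.88 = $2,471,845.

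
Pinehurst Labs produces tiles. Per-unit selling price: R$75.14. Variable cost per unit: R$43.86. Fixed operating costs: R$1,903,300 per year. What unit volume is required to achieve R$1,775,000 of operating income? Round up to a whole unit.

117,593 tiles

Each unit contributes R$75.14 − R$43.86 = R$31.28.
Required volume = (fixed costs + target profit) ÷ CM = (R$1,903,300 + R$1,775,000) ÷ R$31.28 = 117,592.71, so 117,593 tiles.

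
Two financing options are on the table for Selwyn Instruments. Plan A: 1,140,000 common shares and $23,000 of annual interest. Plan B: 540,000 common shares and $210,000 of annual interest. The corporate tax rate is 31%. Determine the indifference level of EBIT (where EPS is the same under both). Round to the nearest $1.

Set EPS_A = EPS_B: (EBIT − $23,000)(1 − 0.31) ÷ 1,140,000 = (EBIT − $210,000)(1 − 0.31) ÷ 540,000.
The (1 − t) factor cancels: (EBIT − 23,000) × 540,000 = (EBIT − 210,000) × 1,140,000.
Solving, EBIT = (210,000·1,140,000 − 23,000·540,000) / (1,140,000 − 540,000) = 226,980,000,000 / 600,000 = 378,300.00.

$378,300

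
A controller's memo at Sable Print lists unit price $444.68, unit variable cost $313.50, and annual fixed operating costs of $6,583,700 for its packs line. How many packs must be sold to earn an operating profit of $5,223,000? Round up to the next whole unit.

Unit CM = price − variable cost = $444.68 − $313.50 = $131.18.
Need Q such that Q × $131.18 − $6,583,700 = $5,223,000, i.e. Q = $11,806,700 / $131.18 = 90,003.81 → 90,004.

90,004 packs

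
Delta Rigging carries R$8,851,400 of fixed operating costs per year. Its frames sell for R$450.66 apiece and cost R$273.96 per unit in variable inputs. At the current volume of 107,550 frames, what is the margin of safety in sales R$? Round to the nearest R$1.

R$25,893,656

Unit CM = price − variable cost = R$450.66 − R$273.96 = R$176.70. Break-even units = R$8,851,400 ÷ R$176.70 = 50,092.81; break-even revenue = 50,092.81 × R$450.66 = R$22,574,826.96.
Current sales = 107,550 × R$450.66 = R$48,468,483.00.
Margin of safety = R$48,468,483.00 − R$22,574,826.96 = R$25,893,656.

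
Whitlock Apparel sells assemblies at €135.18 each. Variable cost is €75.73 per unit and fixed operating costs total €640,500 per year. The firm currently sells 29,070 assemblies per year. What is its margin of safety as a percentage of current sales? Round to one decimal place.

62.9%

Unit CM = price − variable cost = €135.18 − €75.73 = €59.45. Break-even units = €640,500 ÷ €59.45 = 10,773.76; break-even revenue = 10,773.76 × €135.18 = €1,456,396.80.
Actual sales revenue = 29,070 × €135.18 = €3,929,682.60.
Margin of safety = (€3,929,682.60 − €1,456,396.80) ÷ €3,929,682.60 = 62.9%.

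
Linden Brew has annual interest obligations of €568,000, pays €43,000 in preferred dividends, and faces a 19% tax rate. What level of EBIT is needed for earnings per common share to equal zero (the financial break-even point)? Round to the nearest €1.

€621,086

Preferred dividends are paid after tax, so their pre-tax equivalent is €43,000 ÷ (1 − 0.19) = €53,086.42.
EPS = 0 when EBIT covers interest plus the pre-tax preferred burden: €568,000 + €53,086.42 = €621,086.42.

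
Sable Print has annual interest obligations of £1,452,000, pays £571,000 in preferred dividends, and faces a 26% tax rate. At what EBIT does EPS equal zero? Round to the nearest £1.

Grossing the preferred dividend up to pre-tax terms: £571,000 / (1 − 0.26) = £771,621.62.
EPS = 0 when EBIT covers interest plus the pre-tax preferred burden: £1,452,000 + £771,621.62 = £2,223,621.62.

£2,223,622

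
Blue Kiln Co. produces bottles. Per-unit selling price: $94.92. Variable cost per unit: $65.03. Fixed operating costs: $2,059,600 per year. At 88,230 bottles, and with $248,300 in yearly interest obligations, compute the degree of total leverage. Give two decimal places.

8.01

Total contribution margin = 88,230 × $29.89 = $2,637,194.70.
Operating income = contribution − fixed costs = $2,637,194.70 − $2,059,600 = $577,594.70. Interest = $248,300.00, so EBIT − I = $329,294.70.
DCL = contribution ÷ (EBIT − I) = $2,637,194.70 ÷ $329,294.70 = 8.0086.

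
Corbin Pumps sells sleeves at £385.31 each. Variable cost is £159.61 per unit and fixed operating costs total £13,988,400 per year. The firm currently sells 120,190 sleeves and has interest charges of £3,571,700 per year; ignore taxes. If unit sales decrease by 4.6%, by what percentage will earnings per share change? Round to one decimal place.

Contribution at this volume is 120,190 × £225.70 = £27,126,883.00.
Subtracting fixed costs: EBIT = £27,126,883.00 − £13,988,400 = £13,138,483.00.
After interest of £3,571,700.00, pre-tax earnings = £9,566,783.00.
DCL = total CM / (EBIT − I) = £27,126,883.00 / £9,566,783.00 = 2.8355.
%ΔEPS = DCL × %ΔSales = 2.8355 × -4.6% = -13.0%.

-13.0%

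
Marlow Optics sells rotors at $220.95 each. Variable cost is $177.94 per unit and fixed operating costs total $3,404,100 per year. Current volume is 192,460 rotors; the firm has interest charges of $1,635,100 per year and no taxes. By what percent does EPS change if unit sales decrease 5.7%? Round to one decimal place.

Total contribution margin = 192,460 × $43.01 = $8,277,704.60.
Operating income = contribution − fixed costs = $8,277,704.60 − $3,404,100 = $4,873,604.60.
Interest = $1,635,100.00, so EBIT − I = $3,238,504.60.
Degree of combined leverage = contribution ÷ (EBIT − I) = $8,277,704.60 ÷ $3,238,504.60 = 2.5560.
EPS therefore changes by 2.5560 × (-5.7%) = -14.6%.

-14.6%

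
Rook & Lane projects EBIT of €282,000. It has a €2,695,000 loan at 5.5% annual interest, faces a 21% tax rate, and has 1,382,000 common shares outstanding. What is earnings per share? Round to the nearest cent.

Pre-tax income = €282,000 − €148,225.00 = €133,775.00.
Net income = €133,775.00 × (1 − 0.21) = €105,682.25.
Per share: €105,682.25 / 1,382,000 shares = €0.08.

€0.08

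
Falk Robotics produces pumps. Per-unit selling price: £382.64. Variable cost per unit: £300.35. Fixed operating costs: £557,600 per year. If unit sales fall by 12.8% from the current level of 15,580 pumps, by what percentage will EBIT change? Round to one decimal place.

At 15,580 units, contribution = 15,580 × £82.29 = £1,282,078.20.
Subtracting fixed costs: EBIT = £1,282,078.20 − £557,600 = £724,478.20.
So DOL = total CM / EBIT = £1,282,078.20 / £724,478.20 = 1.7697.
So EBIT moves 1.7697 × (-12.8%) = -22.7%.

-22.7%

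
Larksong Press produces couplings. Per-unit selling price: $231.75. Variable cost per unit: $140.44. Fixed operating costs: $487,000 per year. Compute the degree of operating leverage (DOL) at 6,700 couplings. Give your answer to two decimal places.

4.90

At 6,700 units, contribution = 6,700 × $91.31 = $611,777.00.
Operating income = contribution − fixed costs = $611,777.00 − $487,000 = $124,777.00.
So DOL = total CM / EBIT = $611,777.00 / $124,777.00 = 4.9030.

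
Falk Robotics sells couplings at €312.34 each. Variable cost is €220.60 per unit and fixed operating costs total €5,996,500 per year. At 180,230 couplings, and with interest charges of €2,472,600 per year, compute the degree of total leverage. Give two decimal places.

2.05

Contribution at this volume is 180,230 × €91.74 = €16,534,300.20.
Subtracting fixed costs: EBIT = €16,534,300.20 − €5,996,500 = €10,537,800.20. Interest = €2,472,600.00, so EBIT − I = €8,065,200.20.
DCL = contribution ÷ (EBIT − I) = €16,534,300.20 ÷ €8,065,200.20 = 2.0501.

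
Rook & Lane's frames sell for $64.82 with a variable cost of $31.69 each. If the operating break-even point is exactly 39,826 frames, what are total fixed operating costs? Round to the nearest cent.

Each unit contributes $64.82 − $31.69 = $33.13.
Fixed costs = break-even units × CM = 39,826 × $33.13 = $1,319,435.38.

$1,319,435.38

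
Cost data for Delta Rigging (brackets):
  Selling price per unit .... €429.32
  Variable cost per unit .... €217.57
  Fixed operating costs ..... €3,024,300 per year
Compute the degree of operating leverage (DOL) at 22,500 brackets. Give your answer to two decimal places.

2.74

Total contribution margin = 22,500 × €211.75 = €4,764,375.00.
Subtracting fixed costs: EBIT = €4,764,375.00 − €3,024,300 = €1,740,075.00.
DOL = contribution ÷ EBIT = €4,764,375.00 ÷ €1,740,075.00 = 2.7380.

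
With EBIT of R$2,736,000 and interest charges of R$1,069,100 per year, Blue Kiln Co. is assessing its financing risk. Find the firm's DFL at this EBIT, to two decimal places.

1.64

Interest = R$1,069,100.00.
Degree of financial leverage = EBIT / (EBIT − interest) = R$2,736,000 / R$1,666,900.00 = 1.6414.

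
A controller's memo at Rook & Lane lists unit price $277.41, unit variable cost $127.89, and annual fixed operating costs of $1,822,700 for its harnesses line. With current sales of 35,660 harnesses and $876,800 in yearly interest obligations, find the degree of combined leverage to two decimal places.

2.03

At 35,660 units, contribution = 35,660 × $149.52 = $5,331,883.20.
Subtracting fixed costs: EBIT = $5,331,883.20 − $1,822,700 = $3,509,183.20. Interest = $876,800.00, so EBIT − I = $2,632,383.20.
DCL = contribution ÷ (EBIT − I) = $5,331,883.20 ÷ $2,632,383.20 = 2.0255.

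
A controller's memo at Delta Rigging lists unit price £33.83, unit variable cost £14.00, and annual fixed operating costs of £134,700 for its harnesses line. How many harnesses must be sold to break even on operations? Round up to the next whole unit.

Unit CM = price − variable cost = £33.83 − £14.00 = £19.83.
Break-even volume = fixed costs ÷ CM per unit = £134,700 ÷ £19.83 = 6,792.74, so 6,793 harnesses.

6,793 harnesses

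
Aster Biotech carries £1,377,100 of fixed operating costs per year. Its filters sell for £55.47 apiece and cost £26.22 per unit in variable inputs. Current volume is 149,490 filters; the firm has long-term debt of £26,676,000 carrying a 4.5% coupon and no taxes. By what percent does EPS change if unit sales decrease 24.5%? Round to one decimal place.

-59.7%

Contribution at this volume is 149,490 × £29.25 = £4,372,582.50.
Operating income = contribution − fixed costs = £4,372,582.50 − £1,377,100 = £2,995,482.50.
After interest of £1,200,420.00, pre-tax earnings = £1,795,062.50.
DCL = total CM / (EBIT − I) = £4,372,582.50 / £1,795,062.50 = 2.4359.
EPS therefore changes by 2.4359 × (-24.5%) = -59.7%.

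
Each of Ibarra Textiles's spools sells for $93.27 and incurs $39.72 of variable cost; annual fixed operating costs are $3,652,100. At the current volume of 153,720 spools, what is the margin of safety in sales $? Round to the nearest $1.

$7,976,468

Unit CM = price − variable cost = $93.27 − $39.72 = $53.55. Break-even units = $3,652,100 ÷ $53.55 = 68,199.81; break-even revenue = 68,199.81 × $93.27 = $6,360,996.58.
Current sales = 153,720 × $93.27 = $14,337,464.40.
Margin of safety = $14,337,464.40 − $6,360,996.58 = $7,976,468.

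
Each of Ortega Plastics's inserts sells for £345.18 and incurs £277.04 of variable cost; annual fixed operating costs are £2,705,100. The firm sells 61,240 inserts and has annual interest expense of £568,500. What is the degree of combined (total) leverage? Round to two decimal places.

Total contribution margin = 61,240 × £68.14 = £4,172,893.60.
Subtracting fixed costs: EBIT = £4,172,893.60 − £2,705,100 = £1,467,793.60. Interest = £568,500.00, so EBIT − I = £899,293.60.
Degree of total leverage = total CM / (EBIT − interest) = £4,172,893.60 / £899,293.60 = 4.6402.

4.64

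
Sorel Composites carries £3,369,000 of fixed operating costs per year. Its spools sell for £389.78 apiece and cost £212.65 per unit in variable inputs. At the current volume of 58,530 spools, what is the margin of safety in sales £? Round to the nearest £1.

Contribution margin per unit = £389.78 − £212.65 = £177.13. Break-even units = £3,369,000 ÷ £177.13 = 19,019.93; break-even revenue = 19,019.93 × £389.78 = £7,413,587.87.
Actual sales revenue = 58,530 × £389.78 = £22,813,823.40.
Margin of safety = £22,813,823.40 − £7,413,587.87 = £15,400,236.

£15,400,236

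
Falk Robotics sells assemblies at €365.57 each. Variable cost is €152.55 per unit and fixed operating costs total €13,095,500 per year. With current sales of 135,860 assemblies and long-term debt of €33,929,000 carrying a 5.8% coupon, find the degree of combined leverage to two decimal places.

2.09

Total contribution margin = 135,860 × €213.02 = €28,940,897.20.
Operating income = contribution − fixed costs = €28,940,897.20 − €13,095,500 = €15,845,397.20. Interest = €1,967,882.00, so EBIT − I = €13,877,515.20.
Degree of total leverage = total CM / (EBIT − interest) = €28,940,897.20 / €13,877,515.20 = 2.0855.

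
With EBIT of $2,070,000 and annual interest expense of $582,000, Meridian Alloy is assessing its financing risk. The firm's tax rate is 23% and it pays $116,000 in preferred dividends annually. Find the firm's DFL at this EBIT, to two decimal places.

Annual interest charges come to $582,000.00.
Pre-tax preferred-dividend burden = $116,000 ÷ (1 − 0.23) = $150,649.35.
DFL = EBIT ÷ [EBIT − I − D_p/(1−t)] = $2,070,000 ÷ [$2,070,000 − $582,000.00 − $150,649.35] = $2,070,000 ÷ $1,337,350.65 = 1.5478.

1.55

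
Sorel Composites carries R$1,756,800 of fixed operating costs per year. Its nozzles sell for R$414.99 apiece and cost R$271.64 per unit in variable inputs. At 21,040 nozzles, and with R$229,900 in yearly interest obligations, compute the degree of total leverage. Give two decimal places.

At 21,040 units, contribution = 21,040 × R$143.35 = R$3,016,084.00.
Operating income = contribution − fixed costs = R$3,016,084.00 − R$1,756,800 = R$1,259,284.00. Interest = R$229,900.00.
DOL = R$3,016,084.00 ÷ R$1,259,284.00 = 2.3951; DFL = R$1,259,284.00 ÷ R$1,029,384.00 = 1.2233.
DCL = DOL × DFL = 2.3951 × 1.2233 = 2.9299.

2.93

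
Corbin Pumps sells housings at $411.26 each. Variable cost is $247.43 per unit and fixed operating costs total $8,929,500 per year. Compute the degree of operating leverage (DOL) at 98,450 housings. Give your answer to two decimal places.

2.24

At 98,450 units, contribution = 98,450 × $163.83 = $16,129,063.50.
Operating income = contribution − fixed costs = $16,129,063.50 − $8,929,500 = $7,199,563.50.
So DOL = total CM / EBIT = $16,129,063.50 / $7,199,563.50 = 2.2403.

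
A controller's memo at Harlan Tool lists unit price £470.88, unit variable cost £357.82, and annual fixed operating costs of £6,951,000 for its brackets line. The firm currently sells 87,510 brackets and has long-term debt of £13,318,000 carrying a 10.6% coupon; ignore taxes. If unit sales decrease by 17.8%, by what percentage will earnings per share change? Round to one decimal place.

Contribution at this volume is 87,510 × £113.06 = £9,893,880.60.
Subtracting fixed costs: EBIT = £9,893,880.60 − £6,951,000 = £2,942,880.60.
Interest = £1,411,708.00, so EBIT − I = £1,531,172.60.
DCL = total CM / (EBIT − I) = £9,893,880.60 / £1,531,172.60 = 6.4616.
%ΔEPS = DCL × %ΔSales = 6.4616 × -17.8% = -115.0%.

-115.0%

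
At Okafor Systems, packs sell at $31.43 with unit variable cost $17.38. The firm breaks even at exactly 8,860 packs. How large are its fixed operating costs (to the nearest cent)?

Unit CM = price − variable cost = $31.43 − $17.38 = $14.05.
Since BE = FC / CM, FC = 8,860 × $14.05 = $124,483.00.

$124,483.00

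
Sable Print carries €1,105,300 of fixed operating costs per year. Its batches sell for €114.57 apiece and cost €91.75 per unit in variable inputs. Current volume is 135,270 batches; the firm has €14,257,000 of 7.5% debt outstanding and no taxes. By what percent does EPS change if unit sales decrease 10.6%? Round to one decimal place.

Contribution at this volume is 135,270 × €22.82 = €3,086,861.40.
Subtracting fixed costs: EBIT = €3,086,861.40 − €1,105,300 = €1,981,561.40.
Interest = €1,069,275.00, so EBIT − I = €912,286.40.
Degree of combined leverage = contribution ÷ (EBIT − I) = €3,086,861.40 ÷ €912,286.40 = 3.3837.
EPS therefore changes by 3.3837 × (-10.6%) = -35.9%.

-35.9%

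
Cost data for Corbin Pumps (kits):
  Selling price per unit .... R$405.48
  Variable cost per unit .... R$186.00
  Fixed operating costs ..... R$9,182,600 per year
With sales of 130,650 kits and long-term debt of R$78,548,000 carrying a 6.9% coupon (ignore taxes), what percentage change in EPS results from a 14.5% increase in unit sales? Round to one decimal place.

At 130,650 units, contribution = 130,650 × R$219.48 = R$28,675,062.00.
Subtracting fixed costs: EBIT = R$28,675,062.00 − R$9,182,600 = R$19,492,462.00.
Interest = R$5,419,812.00, so EBIT − I = R$14,072,650.00.
DCL = total CM / (EBIT − I) = R$28,675,062.00 / R$14,072,650.00 = 2.0376.
%ΔEPS = DCL × %ΔSales = 2.0376 × +14.5% = +29.5%.

+29.5%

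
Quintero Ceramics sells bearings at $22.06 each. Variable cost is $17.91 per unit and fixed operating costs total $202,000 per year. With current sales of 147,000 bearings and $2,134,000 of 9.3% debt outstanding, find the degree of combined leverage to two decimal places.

2.91

Contribution at this volume is 147,000 × $4.15 = $610,050.00.
Subtracting fixed costs: EBIT = $610,050.00 − $202,000 = $408,050.00. Interest = $198,462.00, so EBIT − I = $209,588.00.
Degree of total leverage = total CM / (EBIT − interest) = $610,050.00 / $209,588.00 = 2.9107.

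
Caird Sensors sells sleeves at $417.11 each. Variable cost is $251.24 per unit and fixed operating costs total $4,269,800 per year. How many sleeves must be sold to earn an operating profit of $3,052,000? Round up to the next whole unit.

Unit CM = price − variable cost = $417.11 − $251.24 = $165.87.
Units = (FC + target) / CM = ($4,269,800 + $3,052,000) / $165.87 = 44,141.80, so 44,142 sleeves.

44,142 sleeves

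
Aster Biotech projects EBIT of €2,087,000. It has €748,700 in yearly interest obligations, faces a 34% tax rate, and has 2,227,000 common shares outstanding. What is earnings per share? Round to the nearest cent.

Interest = €748,700.00, so EBT = €2,087,000 − €748,700.00 = €1,338,300.00.
Net income = €1,338,300.00 × (1 − 0.34) = €883,278.00.
EPS = €883,278.00 ÷ 2,227,000 = €0.40.

€0.40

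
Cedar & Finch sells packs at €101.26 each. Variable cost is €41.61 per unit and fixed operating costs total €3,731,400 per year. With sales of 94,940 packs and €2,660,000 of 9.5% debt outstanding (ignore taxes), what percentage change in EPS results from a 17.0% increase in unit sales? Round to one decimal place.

+57.3%

At 94,940 units, contribution = 94,940 × €59.65 = €5,663,171.00.
Subtracting fixed costs: EBIT = €5,663,171.00 − €3,731,400 = €1,931,771.00.
Interest = €252,700.00, so EBIT − I = €1,679,071.00.
Degree of combined leverage = contribution ÷ (EBIT − I) = €5,663,171.00 ÷ €1,679,071.00 = 3.3728.
EPS therefore changes by 3.3728 × (+17.0%) = +57.3%.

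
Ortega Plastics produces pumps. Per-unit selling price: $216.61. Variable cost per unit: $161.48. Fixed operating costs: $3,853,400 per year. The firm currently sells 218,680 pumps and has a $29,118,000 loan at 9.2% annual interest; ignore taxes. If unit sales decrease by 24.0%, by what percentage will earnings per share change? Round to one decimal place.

Total contribution margin = 218,680 × $55.13 = $12,055,828.40.
Operating income = contribution − fixed costs = $12,055,828.40 − $3,853,400 = $8,202,428.40.
Interest = $2,678,856.00, so EBIT − I = $5,523,572.40.
Degree of combined leverage = contribution ÷ (EBIT − I) = $12,055,828.40 ÷ $5,523,572.40 = 2.1826.
EPS therefore changes by 2.1826 × (-24.0%) = -52.4%.

-52.4%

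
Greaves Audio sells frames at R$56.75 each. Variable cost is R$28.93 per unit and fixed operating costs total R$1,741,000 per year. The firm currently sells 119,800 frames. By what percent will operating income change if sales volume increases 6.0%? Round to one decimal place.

Contribution at this volume is 119,800 × R$27.82 = R$3,332,836.00.
Operating income = contribution − fixed costs = R$3,332,836.00 − R$1,741,000 = R$1,591,836.00.
Degree of operating leverage = R$3,332,836.00 / R$1,591,836.00 = 2.0937.
So EBIT moves 2.0937 × (+6.0%) = +12.6%.

+12.6%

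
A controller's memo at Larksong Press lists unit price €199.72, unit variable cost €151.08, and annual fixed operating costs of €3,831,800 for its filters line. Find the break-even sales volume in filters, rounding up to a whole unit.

Unit CM = price − variable cost = €199.72 − €151.08 = €48.64.
Break-even volume = fixed costs ÷ CM per unit = €3,831,800 ÷ €48.64 = 78,778.78, so 78,779 filters.

78,779 filters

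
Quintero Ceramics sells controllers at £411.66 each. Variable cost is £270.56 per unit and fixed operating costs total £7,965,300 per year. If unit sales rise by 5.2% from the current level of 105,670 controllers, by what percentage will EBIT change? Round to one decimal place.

Total contribution margin = 105,670 × £141.10 = £14,910,037.00.
Operating income = contribution − fixed costs = £14,910,037.00 − £7,965,300 = £6,944,737.00.
So DOL = total CM / EBIT = £14,910,037.00 / £6,944,737.00 = 2.1470.
So EBIT moves 2.1470 × (+5.2%) = +11.2%.

+11.2%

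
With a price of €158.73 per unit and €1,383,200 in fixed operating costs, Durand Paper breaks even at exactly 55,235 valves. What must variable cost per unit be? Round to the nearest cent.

€133.69

Contribution per unit must be FC / Q = €1,383,200 / 55,235 = €25.0421.
Hence VC = price − CM = €158.73 − €25.0421 = €133.69.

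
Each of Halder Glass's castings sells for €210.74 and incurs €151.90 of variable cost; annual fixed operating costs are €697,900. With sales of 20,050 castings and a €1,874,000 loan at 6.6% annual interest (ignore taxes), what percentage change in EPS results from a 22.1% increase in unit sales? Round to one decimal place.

At 20,050 units, contribution = 20,050 × €58.84 = €1,179,742.00.
Operating income = contribution − fixed costs = €1,179,742.00 − €697,900 = €481,842.00.
Interest = €123,684.00, so EBIT − I = €358,158.00.
Degree of combined leverage = contribution ÷ (EBIT − I) = €1,179,742.00 ÷ €358,158.00 = 3.2939.
%ΔEPS = DCL × %ΔSales = 3.2939 × +22.1% = +72.8%.

+72.8%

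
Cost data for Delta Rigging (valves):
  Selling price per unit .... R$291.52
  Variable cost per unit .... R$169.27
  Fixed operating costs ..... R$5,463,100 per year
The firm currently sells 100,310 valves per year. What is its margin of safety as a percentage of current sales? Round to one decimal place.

55.5%

Each unit contributes R$291.52 − R$169.27 = R$122.25. Break-even units = R$5,463,100 ÷ R$122.25 = 44,687.93; break-even revenue = 44,687.93 × R$291.52 = R$13,027,426.68.
Current sales = 100,310 × R$291.52 = R$29,242,371.20.
Margin of safety = (R$29,242,371.20 − R$13,027,426.68) ÷ R$29,242,371.20 = 55.5%.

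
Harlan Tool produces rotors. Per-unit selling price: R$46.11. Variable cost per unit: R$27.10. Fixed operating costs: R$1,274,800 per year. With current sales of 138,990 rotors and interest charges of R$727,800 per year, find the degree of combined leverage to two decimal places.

Total contribution margin = 138,990 × R$19.01 = R$2,642,199.90.
EBIT = R$2,642,199.90 − R$1,274,800 = R$1,367,399.90. Interest = R$727,800.00, so EBIT − I = R$639,599.90.
DCL = contribution ÷ (EBIT − I) = R$2,642,199.90 ÷ R$639,599.90 = 4.1310.

4.13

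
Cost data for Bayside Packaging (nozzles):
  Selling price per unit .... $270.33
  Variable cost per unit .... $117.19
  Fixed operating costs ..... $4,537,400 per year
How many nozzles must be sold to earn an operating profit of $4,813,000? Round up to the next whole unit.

61,058 nozzles

Contribution margin per unit = $270.33 − $117.19 = $153.14.
Need Q such that Q × $153.14 − $4,537,400 = $4,813,000, i.e. Q = $9,350,400 / $153.14 = 61,057.86 → 61,058.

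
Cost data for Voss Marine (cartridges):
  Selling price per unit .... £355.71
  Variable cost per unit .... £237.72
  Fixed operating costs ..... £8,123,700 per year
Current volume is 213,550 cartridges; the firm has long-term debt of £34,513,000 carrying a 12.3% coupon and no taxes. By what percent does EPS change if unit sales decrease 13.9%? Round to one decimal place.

Total contribution margin = 213,550 × £117.99 = £25,196,764.50.
Subtracting fixed costs: EBIT = £25,196,764.50 − £8,123,700 = £17,073,064.50.
After interest of £4,245,099.00, pre-tax earnings = £12,827,965.50.
Degree of combined leverage = contribution ÷ (EBIT − I) = £25,196,764.50 ÷ £12,827,965.50 = 1.9642.
EPS therefore changes by 1.9642 × (-13.9%) = -27.3%.

-27.3%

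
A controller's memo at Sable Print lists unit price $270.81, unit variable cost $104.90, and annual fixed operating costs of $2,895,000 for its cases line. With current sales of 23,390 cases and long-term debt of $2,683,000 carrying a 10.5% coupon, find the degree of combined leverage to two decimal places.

5.51

Total contribution margin = 23,390 × $165.91 = $3,880,634.90.
EBIT = $3,880,634.90 − $2,895,000 = $985,634.90. Interest = $281,715.00, so EBIT − I = $703,919.90.
Degree of total leverage = total CM / (EBIT − interest) = $3,880,634.90 / $703,919.90 = 5.5129.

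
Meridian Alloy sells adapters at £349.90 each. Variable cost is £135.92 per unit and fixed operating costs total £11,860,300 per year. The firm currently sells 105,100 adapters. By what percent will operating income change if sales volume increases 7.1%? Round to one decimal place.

At 105,100 units, contribution = 105,100 × £213.98 = £22,489,298.00.
Subtracting fixed costs: EBIT = £22,489,298.00 − £11,860,300 = £10,628,998.00.
So DOL = total CM / EBIT = £22,489,298.00 / £10,628,998.00 = 2.1158.
%ΔEBIT = DOL × %ΔSales = 2.1158 × +7.1% = +15.0%.

+15.0%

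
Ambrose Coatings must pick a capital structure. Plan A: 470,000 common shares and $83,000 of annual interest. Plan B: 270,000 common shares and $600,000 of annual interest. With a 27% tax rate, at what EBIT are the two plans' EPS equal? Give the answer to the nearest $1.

At indifference, (EBIT − 83,000)(1 − t)/470,000 = (EBIT − 600,000)(1 − t)/270,000.
The (1 − t) factor cancels: (EBIT − 83,000) × 270,000 = (EBIT − 600,000) × 470,000.
Solving, EBIT = (600,000·470,000 − 83,000·270,000) / (470,000 − 270,000) = 259,590,000,000 / 200,000 = 1,297,950.00.

$1,297,950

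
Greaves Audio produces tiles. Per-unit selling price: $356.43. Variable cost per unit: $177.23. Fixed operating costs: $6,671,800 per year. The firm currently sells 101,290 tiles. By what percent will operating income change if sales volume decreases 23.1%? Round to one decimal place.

Total contribution margin = 101,290 × $179.20 = $18,151,168.00.
Subtracting fixed costs: EBIT = $18,151,168.00 − $6,671,800 = $11,479,368.00.
So DOL = total CM / EBIT = $18,151,168.00 / $11,479,368.00 = 1.5812.
Operating income changes by 1.5812 × -23.1% = -36.5%.

-36.5%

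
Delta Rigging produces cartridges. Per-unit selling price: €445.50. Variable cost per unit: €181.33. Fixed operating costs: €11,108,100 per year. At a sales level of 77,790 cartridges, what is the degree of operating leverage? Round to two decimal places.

2.18

Contribution at this volume is 77,790 × €264.17 = €20,549,784.30.
Operating income = contribution − fixed costs = €20,549,784.30 − €11,108,100 = €9,441,684.30.
Degree of operating leverage = €20,549,784.30 / €9,441,684.30 = 2.1765.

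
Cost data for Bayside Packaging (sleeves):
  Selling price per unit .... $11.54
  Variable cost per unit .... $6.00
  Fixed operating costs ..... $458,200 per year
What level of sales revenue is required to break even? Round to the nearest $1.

$954,445

CM per unit = $11.54 − $6.00 = $5.54; CM ratio = $5.54 / $11.54 = 0.4801.
Break-even revenue = fixed costs × price ÷ CM = $458,200 × $11.54 ÷ $5.54 = $954,445.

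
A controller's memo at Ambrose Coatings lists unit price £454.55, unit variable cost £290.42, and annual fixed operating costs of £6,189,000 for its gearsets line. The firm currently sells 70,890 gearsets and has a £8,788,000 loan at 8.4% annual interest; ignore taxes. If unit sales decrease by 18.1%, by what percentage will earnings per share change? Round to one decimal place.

-44.7%

At 70,890 units, contribution = 70,890 × £164.13 = £11,635,175.70.
EBIT = £11,635,175.70 − £6,189,000 = £5,446,175.70.
Interest = £738,192.00, so EBIT − I = £4,707,983.70.
Degree of combined leverage = contribution ÷ (EBIT − I) = £11,635,175.70 ÷ £4,707,983.70 = 2.4714.
%ΔEPS = DCL × %ΔSales = 2.4714 × -18.1% = -44.7%.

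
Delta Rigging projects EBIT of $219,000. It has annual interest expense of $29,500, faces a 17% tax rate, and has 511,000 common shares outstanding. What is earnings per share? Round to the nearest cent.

$0.31

Interest = $29,500.00, so EBT = $219,000 − $29,500.00 = $189,500.00.
After tax at 17%: net income = $189,500.00 × 0.83 = $157,285.00.
EPS = $157,285.00 ÷ 511,000 = $0.31.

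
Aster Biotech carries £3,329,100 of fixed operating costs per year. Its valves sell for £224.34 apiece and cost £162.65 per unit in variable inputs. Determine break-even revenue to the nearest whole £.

£12,106,505

Contribution margin per unit = £224.34 − £162.65 = £61.69, a CM ratio of £61.69 ÷ £224.34 = 0.2750.
Break-even sales = FC ÷ CM ratio = £3,329,100 × £224.34 / £61.69 = £12,106,505.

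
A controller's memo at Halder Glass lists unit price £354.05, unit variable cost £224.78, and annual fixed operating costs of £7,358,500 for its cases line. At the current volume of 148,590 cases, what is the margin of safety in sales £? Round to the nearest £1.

Each unit contributes £354.05 − £224.78 = £129.27. Break-even units = £7,358,500 ÷ £129.27 = 56,923.49; break-even revenue = 56,923.49 × £354.05 = £20,153,762.86.
Current sales = 148,590 × £354.05 = £52,608,289.50.
Margin of safety = £52,608,289.50 − £20,153,762.86 = £32,454,527.

£32,454,527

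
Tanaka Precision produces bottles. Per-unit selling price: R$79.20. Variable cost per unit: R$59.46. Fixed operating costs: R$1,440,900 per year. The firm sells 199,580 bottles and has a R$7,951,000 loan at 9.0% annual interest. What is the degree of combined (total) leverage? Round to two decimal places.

Contribution at this volume is 199,580 × R$19.74 = R$3,939,709.20.
Operating income = contribution − fixed costs = R$3,939,709.20 − R$1,440,900 = R$2,498,809.20. Interest = R$715,590.00, so EBIT − I = R$1,783,219.20.
Degree of total leverage = total CM / (EBIT − interest) = R$3,939,709.20 / R$1,783,219.20 = 2.2093.

2.21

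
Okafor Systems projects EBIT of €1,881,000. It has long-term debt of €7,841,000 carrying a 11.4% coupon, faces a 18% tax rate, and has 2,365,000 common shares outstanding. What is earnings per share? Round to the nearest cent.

Pre-tax income = €1,881,000 − €893,874.00 = €987,126.00.
Net income = €987,126.00 × (1 − 0.18) = €809,443.32.
EPS = €809,443.32 ÷ 2,365,000 = €0.34.

€0.34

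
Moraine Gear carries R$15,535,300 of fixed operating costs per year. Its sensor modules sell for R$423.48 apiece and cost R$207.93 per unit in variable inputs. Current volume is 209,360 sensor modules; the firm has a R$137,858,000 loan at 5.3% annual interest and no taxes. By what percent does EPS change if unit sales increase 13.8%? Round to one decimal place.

+27.9%

Total contribution margin = 209,360 × R$215.55 = R$45,127,548.00.
Operating income = contribution − fixed costs = R$45,127,548.00 − R$15,535,300 = R$29,592,248.00.
After interest of R$7,306,474.00, pre-tax earnings = R$22,285,774.00.
DCL = total CM / (EBIT − I) = R$45,127,548.00 / R$22,285,774.00 = 2.0249.
%ΔEPS = DCL × %ΔSales = 2.0249 × +13.8% = +27.9%.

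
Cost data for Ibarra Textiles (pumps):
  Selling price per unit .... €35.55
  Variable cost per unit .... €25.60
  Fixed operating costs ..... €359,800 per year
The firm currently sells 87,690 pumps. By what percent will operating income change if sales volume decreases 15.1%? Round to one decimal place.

Contribution at this volume is 87,690 × €9.95 = €872,515.50.
Subtracting fixed costs: EBIT = €872,515.50 − €359,800 = €512,715.50.
DOL = contribution ÷ EBIT = €872,515.50 ÷ €512,715.50 = 1.7018.
Operating income changes by 1.7018 × -15.1% = -25.7%.

-25.7%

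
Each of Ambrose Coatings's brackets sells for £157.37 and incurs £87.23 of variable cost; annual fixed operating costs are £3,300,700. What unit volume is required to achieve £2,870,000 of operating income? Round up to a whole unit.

Contribution margin per unit = £157.37 − £87.23 = £70.14.
Required volume = (fixed costs + target profit) ÷ CM = (£3,300,700 + £2,870,000) ÷ £70.14 = 87,976.90, so 87,977 brackets.

87,977 brackets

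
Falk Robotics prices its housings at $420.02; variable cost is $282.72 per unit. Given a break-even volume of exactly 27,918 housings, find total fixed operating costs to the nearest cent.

Each unit contributes $420.02 − $282.72 = $137.30.
Since BE = FC / CM, FC = 27,918 × $137.30 = $3,833,141.40.

$3,833,141.40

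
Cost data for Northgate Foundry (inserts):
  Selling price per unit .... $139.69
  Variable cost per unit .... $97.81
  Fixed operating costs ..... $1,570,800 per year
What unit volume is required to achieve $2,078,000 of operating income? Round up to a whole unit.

87,126 inserts

Unit CM = price − variable cost = $139.69 − $97.81 = $41.88.
Required volume = (fixed costs + target profit) ÷ CM = ($1,570,800 + $2,078,000) ÷ $41.88 = 87,125.12, so 87,126 inserts.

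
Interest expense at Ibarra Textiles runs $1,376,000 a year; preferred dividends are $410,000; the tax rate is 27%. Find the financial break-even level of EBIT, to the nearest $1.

$1,937,644

Preferred dividends are paid after tax, so their pre-tax equivalent is $410,000 ÷ (1 − 0.27) = $561,643.84.
EPS = 0 when EBIT covers interest plus the pre-tax preferred burden: $1,376,000 + $561,643.84 = $1,937,643.84.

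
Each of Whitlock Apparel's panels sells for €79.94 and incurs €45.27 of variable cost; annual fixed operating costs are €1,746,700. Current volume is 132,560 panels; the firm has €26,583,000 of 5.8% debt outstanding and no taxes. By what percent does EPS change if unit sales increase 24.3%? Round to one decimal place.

At 132,560 units, contribution = 132,560 × €34.67 = €4,595,855.20.
EBIT = €4,595,855.20 − €1,746,700 = €2,849,155.20.
Interest = €1,541,814.00, so EBIT − I = €1,307,341.20.
DCL = total CM / (EBIT − I) = €4,595,855.20 / €1,307,341.20 = 3.5154.
%ΔEPS = DCL × %ΔSales = 3.5154 × +24.3% = +85.4%.

+85.4%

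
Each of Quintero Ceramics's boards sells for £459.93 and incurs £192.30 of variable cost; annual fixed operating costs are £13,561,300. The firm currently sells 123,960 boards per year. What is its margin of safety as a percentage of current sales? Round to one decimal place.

Unit CM = price − variable cost = £459.93 − £192.30 = £267.63. Break-even units = £13,561,300 ÷ £267.63 = 50,671.82; break-even revenue = 50,671.82 × £459.93 = £23,305,491.57.
Current sales = 123,960 × £459.93 = £57,012,922.80.
Margin of safety = (£57,012,922.80 − £23,305,491.57) ÷ £57,012,922.80 = 59.1%.

59.1%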